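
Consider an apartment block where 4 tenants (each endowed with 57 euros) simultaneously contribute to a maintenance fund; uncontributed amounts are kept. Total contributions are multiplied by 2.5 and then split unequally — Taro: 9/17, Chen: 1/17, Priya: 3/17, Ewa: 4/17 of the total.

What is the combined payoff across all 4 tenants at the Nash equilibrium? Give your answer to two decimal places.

313.50 euros

For player j, contributing a unit is worthwhile iff 2.5 × (j's share) ≥ 1, i.e. iff j's share is at least 0.4000.
Taro alone (share 9/17) is above the threshold, contributing 57; the remaining 3 contribute 0. Total contributed: 57.
The maintenance fund pays out 2.5 × 57 = 142.50 in total (split across the unequal shares, but the aggregate is all that matters for the group sum).
The 3 free-riders keep 57 each, adding 171. Group total = 171 + 142.50 = 313.50.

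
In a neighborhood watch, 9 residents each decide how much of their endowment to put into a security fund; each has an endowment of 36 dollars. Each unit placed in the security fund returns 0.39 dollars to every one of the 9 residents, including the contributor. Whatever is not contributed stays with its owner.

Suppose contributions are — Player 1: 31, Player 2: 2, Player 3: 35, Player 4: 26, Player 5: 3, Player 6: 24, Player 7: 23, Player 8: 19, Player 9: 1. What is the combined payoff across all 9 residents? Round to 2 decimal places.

Total contributed: 31 + 2 + 35 + 26 + 3 + 24 + 23 + 19 + 1 = 164; total kept: 9 × 36 − 164 = 160.
The security fund pays out 0.39 × 9 × 164 = 575.64 in aggregate.
Group total = 160 + 575.64 = 735.64.

735.64 dollars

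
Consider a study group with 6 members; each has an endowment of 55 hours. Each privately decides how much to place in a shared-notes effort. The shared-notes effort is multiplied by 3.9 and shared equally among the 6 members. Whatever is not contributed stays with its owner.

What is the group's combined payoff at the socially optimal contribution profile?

Each contributed unit returns 3.900 to the group as a whole (0.6500 to each of 6 players), which exceeds 1, so the social optimum is full contribution: group total = 3.900 × 330 = 1287.00.

1287.00 hours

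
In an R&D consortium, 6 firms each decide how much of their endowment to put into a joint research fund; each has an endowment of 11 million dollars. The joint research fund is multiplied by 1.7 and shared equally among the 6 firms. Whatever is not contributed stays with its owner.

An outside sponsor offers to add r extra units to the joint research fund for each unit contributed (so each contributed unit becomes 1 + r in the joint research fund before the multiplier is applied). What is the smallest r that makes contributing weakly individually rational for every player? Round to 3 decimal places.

With matching at rate r, one contributed unit becomes (1 + r) in the joint research fund and returns 1.7 × (1 + r) / 6 to the contributor.
Setting this equal to 1: 1 + r = 6/1.7 = 3.5294.
So the minimum matching rate is r = 3.5294 − 1 = 2.529.

2.529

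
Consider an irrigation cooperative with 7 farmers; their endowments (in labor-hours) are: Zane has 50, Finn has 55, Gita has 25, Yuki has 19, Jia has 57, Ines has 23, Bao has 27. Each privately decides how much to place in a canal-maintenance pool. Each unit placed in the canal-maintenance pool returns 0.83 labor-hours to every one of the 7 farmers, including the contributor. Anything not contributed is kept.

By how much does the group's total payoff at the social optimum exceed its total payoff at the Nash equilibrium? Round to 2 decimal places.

1231.36 labor-hours

The private return per contributed unit is 0.83 < 1 for everyone, so the Nash equilibrium is zero contribution and the group total is Σ E_j = 50 + 55 + 25 + 19 + 57 + 23 + 27 = 256.
Each contributed unit returns 5.810 to the group, so the social optimum is full contribution by everyone: group total = 5.810 × 256 = 1487.36.
Efficiency loss = (5.810 − 1) × 256 = 1231.36.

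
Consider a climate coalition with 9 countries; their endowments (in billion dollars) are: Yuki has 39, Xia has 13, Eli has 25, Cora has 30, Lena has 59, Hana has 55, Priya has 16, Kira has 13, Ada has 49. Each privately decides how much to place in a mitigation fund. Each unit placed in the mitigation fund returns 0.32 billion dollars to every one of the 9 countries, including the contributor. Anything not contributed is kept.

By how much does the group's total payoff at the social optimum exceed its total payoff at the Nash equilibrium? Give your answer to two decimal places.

562.12 billion dollars

The private return per contributed unit is 0.32 < 1 for everyone, so the Nash equilibrium is zero contribution and the group total is Σ E_j = 39 + 13 + 25 + 30 + 59 + 55 + 16 + 13 + 49 = 299.
Each contributed unit returns 2.880 to the group, so the social optimum is full contribution by everyone: group total = 2.880 × 299 = 861.12.
Efficiency loss = (2.880 − 1) × 299 = 562.12.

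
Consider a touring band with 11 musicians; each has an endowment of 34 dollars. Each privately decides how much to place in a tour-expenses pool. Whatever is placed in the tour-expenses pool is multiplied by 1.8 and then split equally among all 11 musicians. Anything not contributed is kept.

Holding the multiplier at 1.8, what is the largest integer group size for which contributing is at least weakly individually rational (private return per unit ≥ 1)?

Private return per unit is 1.8/(group size), which is ≥ 1 whenever the group size is ≤ 1.8.
The largest such integer is 1.

1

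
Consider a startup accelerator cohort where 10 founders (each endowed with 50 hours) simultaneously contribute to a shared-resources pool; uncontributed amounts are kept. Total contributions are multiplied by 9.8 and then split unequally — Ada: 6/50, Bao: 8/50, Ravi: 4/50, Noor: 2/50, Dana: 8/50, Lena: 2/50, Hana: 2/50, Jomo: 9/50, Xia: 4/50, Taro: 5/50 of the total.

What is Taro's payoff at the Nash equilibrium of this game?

246.00 hours

For player j, contributing a unit is worthwhile iff 9.8 × (j's share) ≥ 1, i.e. iff j's share is at least 0.1020.
Ada, Bao, Dana and Jomo clear that bar, contributing 50 each; the remaining 6 contribute 0. Total contributed: 200.
Taro keeps 50 and receives 9.8 × 200 × 5/50 = 196.00 from the shared-resources pool, for a payoff of 246.00.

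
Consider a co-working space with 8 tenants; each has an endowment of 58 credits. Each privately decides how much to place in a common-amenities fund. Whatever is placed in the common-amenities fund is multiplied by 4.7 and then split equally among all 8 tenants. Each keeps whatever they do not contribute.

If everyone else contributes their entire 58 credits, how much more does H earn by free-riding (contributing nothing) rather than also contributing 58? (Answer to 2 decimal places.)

23.93 credits

Switching from a contribution of 58 to 0 lets H keep an extra 58 credits, but lowers the common-amenities fund by 58, which costs H their own share of that drop: 4.7/8 × 58 = 34.07.
Net gain = 58 − 34.07 = 23.93. The private return per contributed unit (0.5875) is below 1, so free-riding is indeed the best response regardless of what the others do.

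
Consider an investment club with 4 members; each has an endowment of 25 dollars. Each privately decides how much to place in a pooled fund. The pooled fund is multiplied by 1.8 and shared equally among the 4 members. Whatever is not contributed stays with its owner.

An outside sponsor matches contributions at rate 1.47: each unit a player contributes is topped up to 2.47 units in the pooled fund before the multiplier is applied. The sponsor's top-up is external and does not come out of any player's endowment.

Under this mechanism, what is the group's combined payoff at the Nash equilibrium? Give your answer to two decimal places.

444.60 dollars

With the mechanism, a contributed unit returns 1.8 × 2.47 / 4 = 1.1115 per unit of net cost to the contributor — now above 1 — so contributing fully is weakly dominant for every player.
So the Nash equilibrium is full contribution by all 4; the group earns 1.8 × 2.47 × 100 = 444.60.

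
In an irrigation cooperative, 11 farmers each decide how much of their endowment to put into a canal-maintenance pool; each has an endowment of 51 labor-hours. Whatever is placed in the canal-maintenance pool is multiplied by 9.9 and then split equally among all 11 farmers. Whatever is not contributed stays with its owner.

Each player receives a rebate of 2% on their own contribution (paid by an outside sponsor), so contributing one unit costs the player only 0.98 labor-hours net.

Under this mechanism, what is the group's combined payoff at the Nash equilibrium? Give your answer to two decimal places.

Even with the mechanism, each unit contributed returns only (9.9/11) / 0.98 = 0.9184 per unit of net cost, so contributing nothing is still dominant.
Everyone keeps their endowment and the group total is 11 × 51 = 561.

561.00 labor-hours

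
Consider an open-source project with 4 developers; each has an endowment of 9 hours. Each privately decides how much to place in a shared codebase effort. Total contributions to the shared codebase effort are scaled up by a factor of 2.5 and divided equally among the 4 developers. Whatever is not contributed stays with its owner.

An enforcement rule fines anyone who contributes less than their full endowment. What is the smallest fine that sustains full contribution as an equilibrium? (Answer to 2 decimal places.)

Given the others contribute fully, the best deviation is to contribute 0 (any partial contribution still incurs the fine and gives up units whose private return 0.6250 is below 1).
Deviating from 9 to 0 saves 9 hours but forfeits the deviator's share of the drop in the shared codebase effort: 2.5/4 × 9 = 5.62.
So the deviation gain is 9 − 5.62 = 3.38, and the fine must be at least 3.38 hours to wipe it out.

3.38 hours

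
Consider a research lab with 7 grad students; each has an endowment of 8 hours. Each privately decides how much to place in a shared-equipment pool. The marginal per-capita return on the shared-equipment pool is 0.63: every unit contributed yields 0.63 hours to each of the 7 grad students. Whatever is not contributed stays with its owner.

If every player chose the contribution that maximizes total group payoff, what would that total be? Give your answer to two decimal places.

Each contributed unit returns 4.410 to the group as a whole (0.63 to each of 7 players), which exceeds 1, so the social optimum is full contribution: group total = 4.410 × 56 = 246.96.

246.96 hours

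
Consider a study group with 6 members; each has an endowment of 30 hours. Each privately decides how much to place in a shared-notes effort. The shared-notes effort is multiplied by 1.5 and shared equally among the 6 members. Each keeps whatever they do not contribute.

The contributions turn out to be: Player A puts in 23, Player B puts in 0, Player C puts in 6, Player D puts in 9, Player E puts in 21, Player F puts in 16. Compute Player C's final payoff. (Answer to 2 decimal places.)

Total contributed: 23 + 0 + 6 + 9 + 21 + 16 = 75.
Each receives 1.5 × 75 / 6 = 18.75 from the shared-notes effort.
Player C keeps 30 − 6 = 24, so Player C's payoff is 24 + 18.75 = 42.75.

42.75 hours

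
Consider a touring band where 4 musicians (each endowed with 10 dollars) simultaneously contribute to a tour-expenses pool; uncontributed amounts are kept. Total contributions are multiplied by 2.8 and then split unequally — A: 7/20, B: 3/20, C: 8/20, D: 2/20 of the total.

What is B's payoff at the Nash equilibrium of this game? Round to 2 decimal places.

14.20 dollars

A player with share s gets back 2.8·s per unit contributed, so full contribution is dominant for anyone with s > 1/2.8 = 0.3571 and zero contribution is dominant for anyone below.
Only C (8/20) clears that bar, contributing 10; the remaining 3 contribute 0. Total contributed: 10.
B keeps 10 and receives 2.8 × 10 × 3/20 = 4.20 from the tour-expenses pool, for a payoff of 14.20.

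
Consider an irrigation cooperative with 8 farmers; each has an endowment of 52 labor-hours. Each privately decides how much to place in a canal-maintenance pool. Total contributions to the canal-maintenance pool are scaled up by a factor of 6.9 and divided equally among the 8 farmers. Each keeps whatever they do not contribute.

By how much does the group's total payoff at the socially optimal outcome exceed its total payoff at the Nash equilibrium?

2454.40 labor-hours

Each contributed unit returns 6.9/8 = 0.8625 to its contributor — below 1 — so contributing 0 is dominant for every player. At the Nash equilibrium everyone keeps their 52, and the group total is 8 × 52 = 416.
Each contributed unit returns 6.900 to the group as a whole (0.8625 to each of 8 players), which exceeds 1, so the social optimum is full contribution: group total = 6.900 × 416 = 2870.40.
Efficiency loss = 2870.40 − 416 = 2454.40.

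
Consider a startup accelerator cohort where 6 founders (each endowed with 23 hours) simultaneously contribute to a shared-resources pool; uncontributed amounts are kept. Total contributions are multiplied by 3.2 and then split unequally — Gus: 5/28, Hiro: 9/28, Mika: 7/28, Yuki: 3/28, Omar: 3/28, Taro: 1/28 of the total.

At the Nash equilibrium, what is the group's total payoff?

Player j's private return per contributed unit is 3.2 × (j's share). Contributing is weakly dominant for j when that share is at least 1/3.2 = 0.3125, and contributing 0 is dominant otherwise.
The only share above 0.3125 is Hiro's 9/28, contributing 23; the remaining 5 contribute 0. Total contributed: 23.
The shared-resources pool pays out 3.2 × 23 = 73.60 in total (split across the unequal shares, but the aggregate is all that matters for the group sum).
The 5 free-riders keep 23 each, adding 115. Group total = 115 + 73.60 = 188.60.

188.60 hours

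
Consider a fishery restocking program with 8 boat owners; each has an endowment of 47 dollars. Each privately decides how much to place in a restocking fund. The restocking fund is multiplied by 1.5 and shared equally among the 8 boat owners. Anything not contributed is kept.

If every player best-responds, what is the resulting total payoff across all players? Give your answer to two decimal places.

376.00 dollars

Each contributed unit returns 1.5/8 = 0.1875 to its contributor — below 1 — so contributing 0 is dominant for every player. At the Nash equilibrium everyone keeps their 47, and the group total is 8 × 47 = 376.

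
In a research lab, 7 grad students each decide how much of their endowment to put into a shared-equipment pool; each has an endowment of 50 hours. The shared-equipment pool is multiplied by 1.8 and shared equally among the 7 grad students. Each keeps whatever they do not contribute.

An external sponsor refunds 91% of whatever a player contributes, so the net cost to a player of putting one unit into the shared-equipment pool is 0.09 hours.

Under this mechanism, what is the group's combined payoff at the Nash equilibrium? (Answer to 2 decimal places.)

Under the mechanism each unit contributed yields (1.8/7) / 0.09 = 2.8571 back to its contributor per unit of net cost, which exceeds 1, making full contribution the dominant choice for everyone.
So the Nash equilibrium is full contribution by all 7; the group earns 7 × (50 × 0.91 + 1.8 × 50) = 948.50.

948.50 hours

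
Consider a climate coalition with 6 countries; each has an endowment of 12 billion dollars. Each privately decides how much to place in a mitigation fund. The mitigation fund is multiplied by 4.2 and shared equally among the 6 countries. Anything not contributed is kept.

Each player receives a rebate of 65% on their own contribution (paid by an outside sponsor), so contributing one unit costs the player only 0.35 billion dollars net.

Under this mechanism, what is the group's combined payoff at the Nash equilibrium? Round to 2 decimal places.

349.20 billion dollars

With the mechanism, a contributed unit returns (4.2/6) / 0.35 = 2.0000 per unit of net cost to the contributor — now above 1 — so contributing fully is weakly dominant for every player.
At the Nash equilibrium everyone contributes 12. Group total payoff = 6 × (12 × 0.65 + 4.2 × 12) = 349.20.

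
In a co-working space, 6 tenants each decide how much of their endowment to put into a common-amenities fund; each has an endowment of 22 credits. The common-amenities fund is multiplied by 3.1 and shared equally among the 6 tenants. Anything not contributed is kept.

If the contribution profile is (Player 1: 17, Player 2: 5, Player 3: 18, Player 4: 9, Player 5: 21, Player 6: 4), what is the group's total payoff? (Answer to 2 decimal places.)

Total contributed: 17 + 5 + 18 + 9 + 21 + 4 = 74; total kept: 6 × 22 − 74 = 58.
The common-amenities fund pays out 3.1 × 74 = 229.40 in aggregate.
Group total = 58 + 229.40 = 287.40.

287.40 credits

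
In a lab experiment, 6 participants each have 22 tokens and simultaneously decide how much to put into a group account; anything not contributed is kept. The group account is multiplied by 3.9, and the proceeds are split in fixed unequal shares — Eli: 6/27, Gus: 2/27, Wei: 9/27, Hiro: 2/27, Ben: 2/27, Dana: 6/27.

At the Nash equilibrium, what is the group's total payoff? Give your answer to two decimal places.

195.80 tokens

Each unit j contributes comes back to j as 3.9 × (j's share), so j prefers to contribute only if that share exceeds 1/3.9 = 0.2564; otherwise keeping the unit dominates.
Wei alone (share 9/27) is above the threshold, contributing 22; the remaining 5 contribute 0. Total contributed: 22.
The group account pays out 3.9 × 22 = 85.80 in total (split across the unequal shares, but the aggregate is all that matters for the group sum).
The 5 free-riders keep 22 each, adding 110. Group total = 110 + 85.80 = 195.80.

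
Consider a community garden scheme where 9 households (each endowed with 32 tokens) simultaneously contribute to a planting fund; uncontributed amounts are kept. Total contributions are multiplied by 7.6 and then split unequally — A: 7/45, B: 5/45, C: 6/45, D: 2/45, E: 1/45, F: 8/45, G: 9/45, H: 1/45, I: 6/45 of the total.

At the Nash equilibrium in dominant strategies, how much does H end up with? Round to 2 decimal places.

59.02 tokens

Each unit j contributes comes back to j as 7.6 × (j's share), so j prefers to contribute only if that share exceeds 1/7.6 = 0.1316; otherwise keeping the unit dominates.
A, C, F, G and I are above the threshold, contributing 32 each; the remaining 4 contribute 0. Total contributed: 160.
H keeps 32 and receives 7.6 × 160 × 1/45 = 27.02 from the planting fund, for a payoff of 59.02.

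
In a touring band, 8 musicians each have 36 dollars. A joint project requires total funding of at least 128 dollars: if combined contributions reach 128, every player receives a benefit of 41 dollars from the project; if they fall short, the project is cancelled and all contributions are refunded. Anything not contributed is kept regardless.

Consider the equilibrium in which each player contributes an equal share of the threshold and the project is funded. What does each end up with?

61 dollars

Equal share of the threshold: 128/8 = 16.
At this profile no one gains by cutting their contribution: any cut drops the total below 128, the project is cancelled, contributions are refunded, and the deviator ends with 36, which is less than 36 − 16 + 41 = 61. Contributing more than 16 just wastes the excess. So contributing exactly 16 is a best response.
Each player's payoff: 36 − 16 + 41 = 61.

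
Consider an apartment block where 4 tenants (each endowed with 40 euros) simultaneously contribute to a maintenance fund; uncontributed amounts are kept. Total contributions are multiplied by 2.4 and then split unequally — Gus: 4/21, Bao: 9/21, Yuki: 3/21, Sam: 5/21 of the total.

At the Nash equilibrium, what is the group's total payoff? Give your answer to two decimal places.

Each unit j contributes comes back to j as 2.4 × (j's share), so j prefers to contribute only if that share exceeds 1/2.4 = 0.4167; otherwise keeping the unit dominates.
Only Bao (9/21) clears that bar, contributing 40; the remaining 3 contribute 0. Total contributed: 40.
The maintenance fund pays out 2.4 × 40 = 96.00 in total (split across the unequal shares, but the aggregate is all that matters for the group sum).
The 3 free-riders keep 40 each, adding 120. Group total = 120 + 96.00 = 216.00.

216.00 euros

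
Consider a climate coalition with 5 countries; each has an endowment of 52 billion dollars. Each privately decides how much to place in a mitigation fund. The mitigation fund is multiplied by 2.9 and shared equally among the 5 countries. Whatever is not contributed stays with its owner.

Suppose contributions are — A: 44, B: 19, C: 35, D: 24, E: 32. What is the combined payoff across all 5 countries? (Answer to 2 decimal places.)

Total contributed: 44 + 19 + 35 + 24 + 32 = 154; total kept: 5 × 52 − 154 = 106.
The mitigation fund pays out 2.9 × 154 = 446.60 in aggregate.
Group total = 106 + 446.60 = 552.60.

552.60 billion dollars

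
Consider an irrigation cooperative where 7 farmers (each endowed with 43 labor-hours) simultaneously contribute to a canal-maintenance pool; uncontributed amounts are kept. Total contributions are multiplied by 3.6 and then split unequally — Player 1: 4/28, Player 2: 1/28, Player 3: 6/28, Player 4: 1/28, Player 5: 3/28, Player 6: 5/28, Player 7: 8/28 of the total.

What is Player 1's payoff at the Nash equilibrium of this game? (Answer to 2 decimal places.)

65.11 labor-hours

Player j's private return per contributed unit is 3.6 × (j's share). Contributing is weakly dominant for j when that share is at least 1/3.6 = 0.2778, and contributing 0 is dominant otherwise.
The only share above 0.2778 is Player 7's 8/28, contributing 43; the remaining 6 contribute 0. Total contributed: 43.
Player 1 keeps 43 and receives 3.6 × 43 × 4/28 = 22.11 from the canal-maintenance pool, for a payoff of 65.11.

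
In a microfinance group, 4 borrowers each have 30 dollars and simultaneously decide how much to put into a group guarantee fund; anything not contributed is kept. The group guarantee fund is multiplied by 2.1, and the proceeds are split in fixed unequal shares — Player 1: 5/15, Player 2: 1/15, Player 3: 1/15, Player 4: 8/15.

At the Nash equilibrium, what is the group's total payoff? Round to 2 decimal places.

A player with share s gets back 2.1·s per unit contributed, so full contribution is dominant for anyone with s > 1/2.1 = 0.4762 and zero contribution is dominant for anyone below.
The only share above 0.4762 is Player 4's 8/15, contributing 30; the remaining 3 contribute 0. Total contributed: 30.
The group guarantee fund pays out 2.1 × 30 = 63.00 in total (split across the unequal shares, but the aggregate is all that matters for the group sum).
The 3 free-riders keep 30 each, adding 90. Group total = 90 + 63.00 = 153.00.

153.00 dollars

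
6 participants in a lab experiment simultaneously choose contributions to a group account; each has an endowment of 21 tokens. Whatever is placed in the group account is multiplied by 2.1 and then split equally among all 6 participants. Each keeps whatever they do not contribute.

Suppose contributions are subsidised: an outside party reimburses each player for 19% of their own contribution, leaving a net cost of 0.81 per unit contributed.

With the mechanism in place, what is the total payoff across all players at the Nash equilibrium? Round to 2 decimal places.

126.00 tokens

Even with the mechanism, each unit contributed returns only (2.1/6) / 0.81 = 0.4321 per unit of net cost, so contributing nothing is still dominant.
Everyone keeps their endowment and the group total is 6 × 21 = 126.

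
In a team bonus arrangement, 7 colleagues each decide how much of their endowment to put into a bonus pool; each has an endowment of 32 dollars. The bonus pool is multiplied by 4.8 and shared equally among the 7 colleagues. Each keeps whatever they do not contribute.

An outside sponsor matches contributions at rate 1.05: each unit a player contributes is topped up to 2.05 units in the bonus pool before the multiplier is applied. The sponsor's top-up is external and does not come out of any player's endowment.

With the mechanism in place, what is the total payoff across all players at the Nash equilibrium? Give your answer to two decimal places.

2204.16 dollars

Under the mechanism each unit contributed yields 4.8 × 2.05 / 7 = 1.4057 back to its contributor per unit of net cost, which exceeds 1, making full contribution the dominant choice for everyone.
So the Nash equilibrium is full contribution by all 7; the group earns 4.8 × 2.05 × 224 = 2204.16.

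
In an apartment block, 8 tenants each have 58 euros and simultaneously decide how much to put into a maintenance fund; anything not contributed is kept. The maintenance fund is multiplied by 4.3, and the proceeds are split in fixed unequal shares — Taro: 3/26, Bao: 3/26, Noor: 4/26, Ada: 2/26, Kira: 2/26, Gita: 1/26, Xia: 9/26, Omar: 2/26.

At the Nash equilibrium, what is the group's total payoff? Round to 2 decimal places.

655.40 euros

Player j's private return per contributed unit is 4.3 × (j's share). Contributing is weakly dominant for j when that share is at least 1/4.3 = 0.2326, and contributing 0 is dominant otherwise.
The only share above 0.2326 is Xia's 9/26, contributing 58; the remaining 7 contribute 0. Total contributed: 58.
The maintenance fund pays out 4.3 × 58 = 249.40 in total (split across the unequal shares, but the aggregate is all that matters for the group sum).
The 7 free-riders keep 58 each, adding 406. Group total = 406 + 249.40 = 655.40.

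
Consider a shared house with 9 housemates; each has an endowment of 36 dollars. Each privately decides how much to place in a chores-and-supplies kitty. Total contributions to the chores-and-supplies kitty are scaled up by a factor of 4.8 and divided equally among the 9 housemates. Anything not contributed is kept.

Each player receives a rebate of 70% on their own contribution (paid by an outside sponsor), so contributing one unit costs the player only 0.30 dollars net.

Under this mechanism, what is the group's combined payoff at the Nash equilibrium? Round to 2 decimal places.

With the mechanism, a contributed unit returns (4.8/9) / 0.30 = 1.7778 per unit of net cost to the contributor — now above 1 — so contributing fully is weakly dominant for every player.
So the Nash equilibrium is full contribution by all 9; the group earns 9 × (36 × 0.70 + 4.8 × 36) = 1782.00.

1782.00 dollars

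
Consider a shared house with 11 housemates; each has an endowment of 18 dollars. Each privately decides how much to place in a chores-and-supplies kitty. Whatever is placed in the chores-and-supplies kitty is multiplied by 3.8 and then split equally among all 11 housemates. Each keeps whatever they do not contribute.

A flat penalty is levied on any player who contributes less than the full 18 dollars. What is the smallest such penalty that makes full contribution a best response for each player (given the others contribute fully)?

11.78 dollars

Given the others contribute fully, the best deviation is to contribute 0 (any partial contribution still incurs the fine and gives up units whose private return 0.3455 is below 1).
Deviating from 18 to 0 saves 18 dollars but forfeits the deviator's share of the drop in the chores-and-supplies kitty: 3.8/11 × 18 = 6.22.
So the deviation gain is 18 − 6.22 = 11.78, and the fine must be at least 11.78 dollars to wipe it out.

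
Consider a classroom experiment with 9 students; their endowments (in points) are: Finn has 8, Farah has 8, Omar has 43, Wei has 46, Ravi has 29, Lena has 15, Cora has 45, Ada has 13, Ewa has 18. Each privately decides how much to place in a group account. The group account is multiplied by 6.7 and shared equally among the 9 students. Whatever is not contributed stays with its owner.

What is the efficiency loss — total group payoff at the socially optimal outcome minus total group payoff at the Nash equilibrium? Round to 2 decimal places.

The private return per contributed unit is 6.7/9 = 0.7444 < 1 for every player regardless of endowment, so the Nash equilibrium is zero contribution and the group total is Σ E_j = 8 + 8 + 43 + 46 + 29 + 15 + 45 + 13 + 18 = 225.
Each contributed unit returns 6.700 to the group, so the social optimum is full contribution by everyone: group total = 6.700 × 225 = 1507.50.
Efficiency loss = (6.700 − 1) × 225 = 1282.50.

1282.50 points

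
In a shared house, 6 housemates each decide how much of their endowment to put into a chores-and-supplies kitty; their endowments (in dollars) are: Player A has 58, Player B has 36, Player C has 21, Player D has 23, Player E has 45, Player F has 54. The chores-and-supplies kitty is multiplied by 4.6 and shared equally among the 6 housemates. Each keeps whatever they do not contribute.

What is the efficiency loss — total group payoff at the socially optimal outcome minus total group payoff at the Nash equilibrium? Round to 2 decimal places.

853.20 dollars

The private return per contributed unit is 4.6/6 = 0.7667 < 1 for every player regardless of endowment, so the Nash equilibrium is zero contribution and the group total is Σ E_j = 58 + 36 + 21 + 23 + 45 + 54 = 237.
Each contributed unit returns 4.600 to the group, so the social optimum is full contribution by everyone: group total = 4.600 × 237 = 1090.20.
Efficiency loss = (4.600 − 1) × 237 = 853.20.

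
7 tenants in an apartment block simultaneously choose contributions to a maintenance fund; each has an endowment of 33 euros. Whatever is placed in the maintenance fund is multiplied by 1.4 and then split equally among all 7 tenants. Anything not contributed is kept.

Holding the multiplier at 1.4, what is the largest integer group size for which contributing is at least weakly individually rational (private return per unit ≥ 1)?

1

Private return per unit is 1.4/(group size), which is ≥ 1 whenever the group size is ≤ 1.4.
The largest such integer is 1.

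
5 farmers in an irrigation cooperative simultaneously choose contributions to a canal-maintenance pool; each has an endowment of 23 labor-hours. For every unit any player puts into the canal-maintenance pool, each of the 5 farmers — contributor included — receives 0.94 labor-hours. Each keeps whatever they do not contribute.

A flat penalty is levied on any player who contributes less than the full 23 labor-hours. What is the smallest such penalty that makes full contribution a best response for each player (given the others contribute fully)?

Given the others contribute fully, the best deviation is to contribute 0 (any partial contribution still incurs the fine and gives up units whose private return 0.94 is below 1).
Deviating from 23 to 0 saves 23 labor-hours but forfeits the deviator's share of the drop in the canal-maintenance pool: 0.94 × 23 = 21.62.
So the deviation gain is 23 − 21.62 = 1.38, and the fine must be at least 1.38 labor-hours to wipe it out.

1.38 labor-hours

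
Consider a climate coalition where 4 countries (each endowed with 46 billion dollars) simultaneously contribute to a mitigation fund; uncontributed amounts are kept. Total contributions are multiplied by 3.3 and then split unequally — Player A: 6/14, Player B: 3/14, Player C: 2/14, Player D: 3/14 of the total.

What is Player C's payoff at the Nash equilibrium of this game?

For player j, contributing a unit is worthwhile iff 3.3 × (j's share) ≥ 1, i.e. iff j's share is at least 0.3030.
Player A alone (share 6/14) is above the threshold, contributing 46; the remaining 3 contribute 0. Total contributed: 46.
Player C keeps 46 and receives 3.3 × 46 × 2/14 = 21.69 from the mitigation fund, for a payoff of 67.69.

67.69 billion dollars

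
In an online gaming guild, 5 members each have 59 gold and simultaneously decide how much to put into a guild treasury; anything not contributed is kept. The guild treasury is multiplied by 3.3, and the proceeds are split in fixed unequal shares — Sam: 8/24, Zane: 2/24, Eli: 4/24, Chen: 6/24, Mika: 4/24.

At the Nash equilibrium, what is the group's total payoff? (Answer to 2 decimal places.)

430.70 gold

A player with share s gets back 3.3·s per unit contributed, so full contribution is dominant for anyone with s > 1/3.3 = 0.3030 and zero contribution is dominant for anyone below.
Sam alone (share 8/24) is above the threshold, contributing 59; the remaining 4 contribute 0. Total contributed: 59.
The guild treasury pays out 3.3 × 59 = 194.70 in total (split across the unequal shares, but the aggregate is all that matters for the group sum).
The 4 free-riders keep 59 each, adding 236. Group total = 236 + 194.70 = 430.70.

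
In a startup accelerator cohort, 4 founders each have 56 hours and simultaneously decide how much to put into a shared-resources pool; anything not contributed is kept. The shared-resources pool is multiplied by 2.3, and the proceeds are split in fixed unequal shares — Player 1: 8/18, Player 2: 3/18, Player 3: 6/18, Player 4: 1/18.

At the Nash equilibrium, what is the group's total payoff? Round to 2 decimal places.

A player with share s gets back 2.3·s per unit contributed, so full contribution is dominant for anyone with s > 1/2.3 = 0.4348 and zero contribution is dominant for anyone below.
Player 1 alone (share 8/18) is above the threshold, contributing 56; the remaining 3 contribute 0. Total contributed: 56.
The shared-resources pool pays out 2.3 × 56 = 128.80 in total (split across the unequal shares, but the aggregate is all that matters for the group sum).
The 3 free-riders keep 56 each, adding 168. Group total = 168 + 128.80 = 296.80.

296.80 hours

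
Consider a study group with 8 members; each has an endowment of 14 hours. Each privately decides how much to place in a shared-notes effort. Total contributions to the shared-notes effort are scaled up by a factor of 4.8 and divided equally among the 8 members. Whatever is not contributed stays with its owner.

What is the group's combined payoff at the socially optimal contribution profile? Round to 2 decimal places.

537.60 hours

Each contributed unit returns 4.800 to the group as a whole (0.6000 to each of 8 players), which exceeds 1, so the social optimum is full contribution: group total = 4.800 × 112 = 537.60.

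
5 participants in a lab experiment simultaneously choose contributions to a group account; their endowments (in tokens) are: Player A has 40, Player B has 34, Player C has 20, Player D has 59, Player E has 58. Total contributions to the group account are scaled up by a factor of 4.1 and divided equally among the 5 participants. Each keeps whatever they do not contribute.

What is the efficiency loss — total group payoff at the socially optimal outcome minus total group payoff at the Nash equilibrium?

654.10 tokens

The private return per contributed unit is 4.1/5 = 0.8200 < 1 for every player regardless of endowment, so the Nash equilibrium is zero contribution and the group total is Σ E_j = 40 + 34 + 20 + 59 + 58 = 211.
Each contributed unit returns 4.100 to the group, so the social optimum is full contribution by everyone: group total = 4.100 × 211 = 865.10.
Efficiency loss = (4.100 − 1) × 211 = 654.10.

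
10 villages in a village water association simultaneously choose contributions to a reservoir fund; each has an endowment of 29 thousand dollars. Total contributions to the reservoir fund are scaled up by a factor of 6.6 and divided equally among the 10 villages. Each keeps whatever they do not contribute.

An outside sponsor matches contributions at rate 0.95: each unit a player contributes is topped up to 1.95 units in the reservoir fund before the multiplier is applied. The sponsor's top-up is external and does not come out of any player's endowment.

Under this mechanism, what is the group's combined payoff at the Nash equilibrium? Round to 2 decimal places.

Under the mechanism each unit contributed yields 6.6 × 1.95 / 10 = 1.2870 back to its contributor per unit of net cost, which exceeds 1, making full contribution the dominant choice for everyone.
At the Nash equilibrium everyone contributes 29. Group total payoff = 6.6 × 1.95 × 290 = 3732.30.

3732.30 thousand dollars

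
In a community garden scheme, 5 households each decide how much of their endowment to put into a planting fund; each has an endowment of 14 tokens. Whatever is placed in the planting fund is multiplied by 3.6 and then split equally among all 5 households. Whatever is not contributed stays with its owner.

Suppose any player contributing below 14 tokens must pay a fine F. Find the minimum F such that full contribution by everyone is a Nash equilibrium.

Given the others contribute fully, the best deviation is to contribute 0 (any partial contribution still incurs the fine and gives up units whose private return 0.7200 is below 1).
Deviating from 14 to 0 saves 14 tokens but forfeits the deviator's share of the drop in the planting fund: 3.6/5 × 14 = 10.08.
So the deviation gain is 14 − 10.08 = 3.92, and the fine must be at least 3.92 tokens to wipe it out.

3.92 tokens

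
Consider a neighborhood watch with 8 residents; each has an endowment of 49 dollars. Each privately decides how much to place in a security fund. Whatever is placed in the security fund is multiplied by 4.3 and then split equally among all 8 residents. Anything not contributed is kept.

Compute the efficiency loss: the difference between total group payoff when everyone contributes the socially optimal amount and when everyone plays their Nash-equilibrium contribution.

Each contributed unit returns 4.3/8 = 0.5375 to its contributor — below 1 — so contributing 0 is dominant for every player. At the Nash equilibrium everyone keeps their 49, and the group total is 8 × 49 = 392.
Each contributed unit returns 4.300 to the group as a whole (0.5375 to each of 8 players), which exceeds 1, so the social optimum is full contribution: group total = 4.300 × 392 = 1685.60.
Efficiency loss = 1685.60 − 392 = 1293.60.

1293.60 dollars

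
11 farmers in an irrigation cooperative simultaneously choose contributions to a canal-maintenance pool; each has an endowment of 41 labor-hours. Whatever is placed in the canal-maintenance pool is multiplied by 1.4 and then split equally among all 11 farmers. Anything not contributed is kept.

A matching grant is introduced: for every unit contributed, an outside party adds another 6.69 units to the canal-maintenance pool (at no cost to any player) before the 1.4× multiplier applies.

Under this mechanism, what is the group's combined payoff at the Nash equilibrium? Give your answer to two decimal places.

The effective private return is 1.4 × 7.69 / 11 = 0.9787, which is still under 1, so the mechanism doesn't change anyone's dominant strategy: zero contribution.
Everyone keeps their endowment and the group total is 11 × 41 = 451.

451.00 labor-hours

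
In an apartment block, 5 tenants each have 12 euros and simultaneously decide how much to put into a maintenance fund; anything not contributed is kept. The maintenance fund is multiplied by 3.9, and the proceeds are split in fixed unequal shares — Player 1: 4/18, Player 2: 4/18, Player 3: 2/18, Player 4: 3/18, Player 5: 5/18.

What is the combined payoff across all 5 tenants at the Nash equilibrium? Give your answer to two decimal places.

A player with share s gets back 3.9·s per unit contributed, so full contribution is dominant for anyone with s > 1/3.9 = 0.2564 and zero contribution is dominant for anyone below.
Player 5 alone (share 5/18) is above the threshold, contributing 12; the remaining 4 contribute 0. Total contributed: 12.
The maintenance fund pays out 3.9 × 12 = 46.80 in total (split across the unequal shares, but the aggregate is all that matters for the group sum).
The 4 free-riders keep 12 each, adding 48. Group total = 48 + 46.80 = 94.80.

94.80 euros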